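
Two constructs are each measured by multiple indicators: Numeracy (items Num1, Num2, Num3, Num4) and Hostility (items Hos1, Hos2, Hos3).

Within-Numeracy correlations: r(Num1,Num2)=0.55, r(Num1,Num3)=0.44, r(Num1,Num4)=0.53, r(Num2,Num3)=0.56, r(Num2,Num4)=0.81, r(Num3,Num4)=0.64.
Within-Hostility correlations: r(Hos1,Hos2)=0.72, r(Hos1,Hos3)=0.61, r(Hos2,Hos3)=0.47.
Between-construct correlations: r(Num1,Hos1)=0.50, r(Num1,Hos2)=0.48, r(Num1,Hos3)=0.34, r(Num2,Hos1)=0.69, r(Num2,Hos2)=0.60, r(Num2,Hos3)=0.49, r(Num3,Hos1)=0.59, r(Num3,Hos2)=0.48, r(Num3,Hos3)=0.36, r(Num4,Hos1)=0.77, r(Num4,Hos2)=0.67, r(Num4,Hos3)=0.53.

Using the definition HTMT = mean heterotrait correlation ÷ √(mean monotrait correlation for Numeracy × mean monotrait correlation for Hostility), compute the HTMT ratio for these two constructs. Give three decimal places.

0.912

Mean between = 6.50/12 = 0.5417.
Mean within-Num = 3.53/6 = 0.5883; mean within-Hos = 1.80/3 = 0.6000.
Geometric mean = √(0.5883 × 0.6000) = 0.5941.
HTMT = 0.5417 / 0.5941 = 0.912.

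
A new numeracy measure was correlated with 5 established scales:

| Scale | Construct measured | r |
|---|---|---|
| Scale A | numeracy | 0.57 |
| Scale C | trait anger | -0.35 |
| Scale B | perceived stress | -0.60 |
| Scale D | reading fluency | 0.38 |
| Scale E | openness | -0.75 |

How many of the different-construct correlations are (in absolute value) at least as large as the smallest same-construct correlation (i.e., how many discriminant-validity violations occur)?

Convergent (same construct = numeracy): Scale A.
Smallest convergent = 0.57. Discriminant |r|: 0.35, 0.60, 0.38, 0.75; count ≥ 0.57 → 2.

2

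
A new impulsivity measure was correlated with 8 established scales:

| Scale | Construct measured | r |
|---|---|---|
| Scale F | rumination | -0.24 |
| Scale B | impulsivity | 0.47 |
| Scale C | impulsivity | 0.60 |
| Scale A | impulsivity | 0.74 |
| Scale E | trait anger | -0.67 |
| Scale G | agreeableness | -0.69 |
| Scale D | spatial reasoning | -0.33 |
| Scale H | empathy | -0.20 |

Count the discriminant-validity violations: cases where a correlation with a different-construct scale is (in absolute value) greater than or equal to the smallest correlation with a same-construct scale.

2

Convergent (same construct = impulsivity): Scale B, Scale C, Scale A.
Smallest convergent = 0.47. Discriminant |r|: 0.24, 0.67, 0.69, 0.33, 0.20; count ≥ 0.47 → 2.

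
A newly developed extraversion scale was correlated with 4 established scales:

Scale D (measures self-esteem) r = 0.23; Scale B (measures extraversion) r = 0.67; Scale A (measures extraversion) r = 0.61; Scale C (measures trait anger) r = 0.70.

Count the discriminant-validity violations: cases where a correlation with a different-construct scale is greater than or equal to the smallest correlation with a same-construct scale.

Convergent (same construct = extraversion): Scale B, Scale A.
Smallest convergent = 0.61. Discriminant values: 0.23, 0.70; count ≥ 0.61 → 1.

1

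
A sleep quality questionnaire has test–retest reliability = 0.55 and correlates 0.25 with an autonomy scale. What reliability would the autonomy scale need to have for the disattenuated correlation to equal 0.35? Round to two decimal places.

r_true = r_obs / √(r_xx · r_yy) ⇒ 0.35 = 0.25 / √(0.55 · r_yy).
√(0.55 · r_yy) = 0.25 / 0.35 = 0.7143; 0.55 · r_yy = 0.5102; r_yy = 0.5102 / 0.55 ≈ 0.93.

0.93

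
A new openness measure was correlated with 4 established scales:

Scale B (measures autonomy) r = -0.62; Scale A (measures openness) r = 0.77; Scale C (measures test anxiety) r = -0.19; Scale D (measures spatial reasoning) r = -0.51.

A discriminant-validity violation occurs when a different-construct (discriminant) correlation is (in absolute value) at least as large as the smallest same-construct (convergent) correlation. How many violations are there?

0

Convergent (same construct = openness): Scale A.
Smallest convergent = 0.77. Discriminant |r|: 0.62, 0.19, 0.51; count ≥ 0.77 → 0.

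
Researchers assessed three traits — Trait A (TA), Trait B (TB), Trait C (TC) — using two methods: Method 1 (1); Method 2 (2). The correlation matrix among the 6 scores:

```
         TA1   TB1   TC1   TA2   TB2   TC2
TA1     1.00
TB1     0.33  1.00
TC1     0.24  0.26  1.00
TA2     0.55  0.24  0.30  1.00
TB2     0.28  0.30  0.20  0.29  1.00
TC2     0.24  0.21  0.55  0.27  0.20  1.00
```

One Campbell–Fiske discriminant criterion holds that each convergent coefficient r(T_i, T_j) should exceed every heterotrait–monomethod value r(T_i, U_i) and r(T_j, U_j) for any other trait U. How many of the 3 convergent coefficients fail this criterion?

1

Checking each validity diagonal entry against its comparison values:
TA (methods 1·2): 0.55 vs {0.33, 0.29, 0.24, 0.27} → pass.
TB (methods 1·2): 0.30 vs {0.33, 0.29, 0.26, 0.20} → fail.
TC (methods 1·2): 0.55 vs {0.24, 0.27, 0.26, 0.20} → pass.
1 of 3 fail.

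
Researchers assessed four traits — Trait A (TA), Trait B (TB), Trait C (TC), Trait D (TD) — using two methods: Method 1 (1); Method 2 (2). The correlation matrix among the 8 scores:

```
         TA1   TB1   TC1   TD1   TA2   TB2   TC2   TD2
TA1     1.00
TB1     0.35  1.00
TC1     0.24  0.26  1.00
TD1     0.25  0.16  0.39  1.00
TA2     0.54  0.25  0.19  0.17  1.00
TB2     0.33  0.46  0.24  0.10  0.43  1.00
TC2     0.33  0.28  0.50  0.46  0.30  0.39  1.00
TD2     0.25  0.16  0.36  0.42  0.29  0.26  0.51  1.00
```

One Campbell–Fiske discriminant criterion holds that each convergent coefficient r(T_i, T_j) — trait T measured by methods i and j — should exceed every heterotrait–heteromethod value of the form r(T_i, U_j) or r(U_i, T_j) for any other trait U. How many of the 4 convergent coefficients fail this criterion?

1

Checking each validity diagonal entry against its comparison values:
TA (methods 1·2): 0.54 vs {0.33, 0.25, 0.33, 0.19, 0.25, 0.17} → pass.
TB (methods 1·2): 0.46 vs {0.25, 0.33, 0.28, 0.24, 0.16, 0.10} → pass.
TC (methods 1·2): 0.50 vs {0.19, 0.33, 0.24, 0.28, 0.36, 0.46} → pass.
TD (methods 1·2): 0.42 vs {0.17, 0.25, 0.10, 0.16, 0.46, 0.36} → fail.
1 of 4 fail.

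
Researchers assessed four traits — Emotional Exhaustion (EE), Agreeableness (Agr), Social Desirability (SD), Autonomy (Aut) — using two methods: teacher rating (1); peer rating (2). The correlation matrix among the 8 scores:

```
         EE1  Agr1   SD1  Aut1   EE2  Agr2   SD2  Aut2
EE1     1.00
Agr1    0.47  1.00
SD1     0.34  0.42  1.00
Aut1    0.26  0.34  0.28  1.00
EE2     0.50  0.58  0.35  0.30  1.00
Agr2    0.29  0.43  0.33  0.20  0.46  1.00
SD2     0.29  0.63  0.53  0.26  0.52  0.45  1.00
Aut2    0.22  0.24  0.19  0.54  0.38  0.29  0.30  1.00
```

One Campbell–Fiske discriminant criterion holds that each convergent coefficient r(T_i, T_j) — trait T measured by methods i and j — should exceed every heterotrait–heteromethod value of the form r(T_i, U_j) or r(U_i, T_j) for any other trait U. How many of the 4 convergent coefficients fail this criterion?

Checking each validity diagonal entry against its comparison values:
EE (methods 1·2): 0.50 vs {0.29, 0.58, 0.29, 0.35, 0.22, 0.30} → fail.
Agr (methods 1·2): 0.43 vs {0.58, 0.29, 0.63, 0.33, 0.24, 0.20} → fail.
SD (methods 1·2): 0.53 vs {0.35, 0.29, 0.33, 0.63, 0.19, 0.26} → fail.
Aut (methods 1·2): 0.54 vs {0.30, 0.22, 0.20, 0.24, 0.26, 0.19} → pass.
3 of 4 fail.

3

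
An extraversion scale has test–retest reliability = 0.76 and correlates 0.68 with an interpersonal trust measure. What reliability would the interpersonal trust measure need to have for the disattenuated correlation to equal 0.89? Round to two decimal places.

r_true = r_obs / √(r_xx · r_yy) ⇒ 0.89 = 0.68 / √(0.76 · r_yy).
√(0.76 · r_yy) = 0.68 / 0.89 = 0.7640; 0.76 · r_yy = 0.5837; r_yy = 0.5837 / 0.76 ≈ 0.77.

0.77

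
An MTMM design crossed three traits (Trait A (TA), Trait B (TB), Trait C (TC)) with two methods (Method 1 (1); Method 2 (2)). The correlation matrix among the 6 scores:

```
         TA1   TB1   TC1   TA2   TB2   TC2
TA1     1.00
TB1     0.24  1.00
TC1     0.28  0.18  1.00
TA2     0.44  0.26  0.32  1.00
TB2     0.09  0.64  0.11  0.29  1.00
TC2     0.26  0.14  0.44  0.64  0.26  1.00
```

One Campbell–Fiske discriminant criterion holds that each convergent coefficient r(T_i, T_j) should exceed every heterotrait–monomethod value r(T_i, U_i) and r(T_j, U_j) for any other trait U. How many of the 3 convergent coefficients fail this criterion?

Convergent coefficients and their comparison sets:
TA (methods 1·2): 0.44 vs {0.24, 0.29, 0.28, 0.64} → fail.
TB (methods 1·2): 0.64 vs {0.24, 0.29, 0.18, 0.26} → pass.
TC (methods 1·2): 0.44 vs {0.28, 0.64, 0.18, 0.26} → fail.
2 of 3 fail.

2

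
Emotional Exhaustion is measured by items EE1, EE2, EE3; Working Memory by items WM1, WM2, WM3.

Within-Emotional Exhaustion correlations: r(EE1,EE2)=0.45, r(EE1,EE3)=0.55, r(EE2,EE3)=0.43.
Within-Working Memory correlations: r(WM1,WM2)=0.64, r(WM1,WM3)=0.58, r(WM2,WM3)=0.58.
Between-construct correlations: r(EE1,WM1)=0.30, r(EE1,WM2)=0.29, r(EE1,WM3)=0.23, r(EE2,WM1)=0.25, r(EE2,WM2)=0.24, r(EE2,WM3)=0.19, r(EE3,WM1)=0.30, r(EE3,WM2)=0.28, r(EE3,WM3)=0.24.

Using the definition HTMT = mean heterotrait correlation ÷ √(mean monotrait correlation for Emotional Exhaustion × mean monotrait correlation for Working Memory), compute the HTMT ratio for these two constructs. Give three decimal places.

Mean heterotrait r = 2.32/9 = 0.2578.
Mean within-EE = 1.43/3 = 0.4767; mean within-WM = 1.80/3 = 0.6000.
Geometric mean = √(0.4767 × 0.6000) = 0.5348.
HTMT = 0.2578 / 0.5348 = 0.482.

0.482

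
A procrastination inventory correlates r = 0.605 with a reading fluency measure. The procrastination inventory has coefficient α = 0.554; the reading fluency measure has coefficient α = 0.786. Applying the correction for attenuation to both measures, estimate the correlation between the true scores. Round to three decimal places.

r_true = r_obs / √(r_xx · r_yy) = 0.605 / √(0.554 × 0.786) = 0.605 / √0.435444 = 0.605 / 0.6599 ≈ 0.917.

0.917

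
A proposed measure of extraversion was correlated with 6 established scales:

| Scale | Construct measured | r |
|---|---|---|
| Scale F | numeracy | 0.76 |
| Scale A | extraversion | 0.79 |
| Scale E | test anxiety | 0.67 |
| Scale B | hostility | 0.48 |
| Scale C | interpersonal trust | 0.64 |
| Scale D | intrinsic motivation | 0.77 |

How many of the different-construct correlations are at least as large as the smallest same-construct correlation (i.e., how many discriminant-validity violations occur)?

0

Convergent (same construct = extraversion): Scale A.
Smallest convergent = 0.79. Discriminant values: 0.76, 0.67, 0.48, 0.64, 0.77; count ≥ 0.79 → 0.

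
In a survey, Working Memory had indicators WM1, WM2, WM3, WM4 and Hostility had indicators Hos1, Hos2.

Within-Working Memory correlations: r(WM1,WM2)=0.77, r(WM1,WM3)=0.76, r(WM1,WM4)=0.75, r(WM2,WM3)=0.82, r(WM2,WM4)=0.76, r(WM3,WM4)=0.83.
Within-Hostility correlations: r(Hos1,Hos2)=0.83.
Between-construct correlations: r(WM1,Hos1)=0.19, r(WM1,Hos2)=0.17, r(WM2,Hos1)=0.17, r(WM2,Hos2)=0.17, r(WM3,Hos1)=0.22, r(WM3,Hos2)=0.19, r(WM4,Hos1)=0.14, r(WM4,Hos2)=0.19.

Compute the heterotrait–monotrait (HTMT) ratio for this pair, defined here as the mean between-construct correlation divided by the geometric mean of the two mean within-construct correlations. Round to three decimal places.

0.223

Mean between = 1.44/8 = 0.1800.
Mean within-WM = 4.69/6 = 0.7817; mean within-Hos = 0.83/1 = 0.8300.
Geometric mean = √(0.7817 × 0.8300) = 0.8055.
HTMT = 0.1800 / 0.8055 = 0.223.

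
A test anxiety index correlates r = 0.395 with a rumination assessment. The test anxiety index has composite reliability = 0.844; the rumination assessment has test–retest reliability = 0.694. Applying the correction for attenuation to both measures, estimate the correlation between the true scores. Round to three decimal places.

0.516

r_true = r_obs / √(r_xx · r_yy) = 0.395 / √(0.844 × 0.694) = 0.395 / √0.585736 = 0.395 / 0.7653 ≈ 0.516.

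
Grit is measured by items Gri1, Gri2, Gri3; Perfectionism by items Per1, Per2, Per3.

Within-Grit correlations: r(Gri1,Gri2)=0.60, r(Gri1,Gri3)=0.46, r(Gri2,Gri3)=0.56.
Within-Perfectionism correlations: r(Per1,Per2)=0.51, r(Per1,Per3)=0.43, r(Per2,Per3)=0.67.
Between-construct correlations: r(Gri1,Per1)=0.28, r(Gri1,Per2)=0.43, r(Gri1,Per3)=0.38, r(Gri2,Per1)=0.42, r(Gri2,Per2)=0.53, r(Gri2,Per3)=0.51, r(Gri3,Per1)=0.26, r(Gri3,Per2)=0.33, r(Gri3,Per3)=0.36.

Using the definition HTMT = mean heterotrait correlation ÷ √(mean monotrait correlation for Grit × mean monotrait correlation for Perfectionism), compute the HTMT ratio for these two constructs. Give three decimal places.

0.722

Between-construct mean = 3.50/9 = 0.3889.
Mean within-Gri = 1.62/3 = 0.5400; mean within-Per = 1.61/3 = 0.5367.
Geometric mean = √(0.5400 × 0.5367) = 0.5383.
HTMT = 0.3889 / 0.5383 = 0.722.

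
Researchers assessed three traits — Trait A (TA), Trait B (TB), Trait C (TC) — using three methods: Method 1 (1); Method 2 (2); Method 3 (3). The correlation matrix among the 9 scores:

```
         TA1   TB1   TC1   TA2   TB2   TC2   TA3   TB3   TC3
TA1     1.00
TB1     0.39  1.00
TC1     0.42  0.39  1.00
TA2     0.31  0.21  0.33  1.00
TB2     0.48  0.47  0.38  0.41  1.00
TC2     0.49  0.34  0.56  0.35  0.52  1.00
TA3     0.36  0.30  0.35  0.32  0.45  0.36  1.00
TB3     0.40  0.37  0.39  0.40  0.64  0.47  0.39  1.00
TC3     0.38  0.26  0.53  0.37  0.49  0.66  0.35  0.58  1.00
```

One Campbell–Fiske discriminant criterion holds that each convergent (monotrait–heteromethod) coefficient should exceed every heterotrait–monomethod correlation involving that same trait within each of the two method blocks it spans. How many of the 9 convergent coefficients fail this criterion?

Each convergent coefficient versus the relevant comparison correlations:
TA (methods 1·2): 0.31 vs {0.39, 0.41, 0.42, 0.35} → fail.
TA (methods 1·3): 0.36 vs {0.39, 0.39, 0.42, 0.35} → fail.
TA (methods 2·3): 0.32 vs {0.41, 0.39, 0.35, 0.35} → fail.
TB (methods 1·2): 0.47 vs {0.39, 0.41, 0.39, 0.52} → fail.
TB (methods 1·3): 0.37 vs {0.39, 0.39, 0.39, 0.58} → fail.
TB (methods 2·3): 0.64 vs {0.41, 0.39, 0.52, 0.58} → pass.
TC (methods 1·2): 0.56 vs {0.42, 0.35, 0.39, 0.52} → pass.
TC (methods 1·3): 0.53 vs {0.42, 0.35, 0.39, 0.58} → fail.
TC (methods 2·3): 0.66 vs {0.35, 0.35, 0.52, 0.58} → pass.
6 of 9 fail.

6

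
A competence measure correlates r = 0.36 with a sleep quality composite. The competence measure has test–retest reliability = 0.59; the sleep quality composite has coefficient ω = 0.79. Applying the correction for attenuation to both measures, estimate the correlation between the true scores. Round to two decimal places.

0.53

r_true = r_obs / √(r_xx · r_yy) = 0.36 / √(0.59 × 0.79) = 0.36 / √0.4661 = 0.36 / 0.6827 ≈ 0.53.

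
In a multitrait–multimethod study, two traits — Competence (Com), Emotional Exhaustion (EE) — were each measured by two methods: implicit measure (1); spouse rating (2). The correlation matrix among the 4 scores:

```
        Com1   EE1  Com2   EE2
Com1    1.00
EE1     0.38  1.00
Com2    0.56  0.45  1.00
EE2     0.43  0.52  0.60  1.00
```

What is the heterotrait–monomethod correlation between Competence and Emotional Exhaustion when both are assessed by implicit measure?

Different traits, same method: r(Com1, EE1) = 0.38.

0.38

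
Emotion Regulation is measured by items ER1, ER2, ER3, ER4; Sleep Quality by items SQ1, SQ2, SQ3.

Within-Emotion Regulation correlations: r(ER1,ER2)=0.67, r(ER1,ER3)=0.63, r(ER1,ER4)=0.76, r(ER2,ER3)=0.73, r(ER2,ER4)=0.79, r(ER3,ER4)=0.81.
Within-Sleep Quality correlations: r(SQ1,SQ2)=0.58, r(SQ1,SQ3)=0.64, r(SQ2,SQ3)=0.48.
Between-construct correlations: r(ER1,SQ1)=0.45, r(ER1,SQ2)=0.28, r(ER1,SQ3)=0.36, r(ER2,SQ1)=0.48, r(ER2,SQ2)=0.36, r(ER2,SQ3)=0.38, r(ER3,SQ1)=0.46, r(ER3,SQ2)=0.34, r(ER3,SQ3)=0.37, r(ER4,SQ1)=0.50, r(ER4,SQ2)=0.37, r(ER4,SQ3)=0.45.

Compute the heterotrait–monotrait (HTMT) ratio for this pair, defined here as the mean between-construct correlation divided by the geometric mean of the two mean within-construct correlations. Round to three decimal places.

0.621

Mean heterotrait r = 4.80/12 = 0.4000.
Mean within-ER = 4.39/6 = 0.7317; mean within-SQ = 1.70/3 = 0.5667.
Geometric mean = √(0.7317 × 0.5667) = 0.6439.
HTMT = 0.4000 / 0.6439 = 0.621.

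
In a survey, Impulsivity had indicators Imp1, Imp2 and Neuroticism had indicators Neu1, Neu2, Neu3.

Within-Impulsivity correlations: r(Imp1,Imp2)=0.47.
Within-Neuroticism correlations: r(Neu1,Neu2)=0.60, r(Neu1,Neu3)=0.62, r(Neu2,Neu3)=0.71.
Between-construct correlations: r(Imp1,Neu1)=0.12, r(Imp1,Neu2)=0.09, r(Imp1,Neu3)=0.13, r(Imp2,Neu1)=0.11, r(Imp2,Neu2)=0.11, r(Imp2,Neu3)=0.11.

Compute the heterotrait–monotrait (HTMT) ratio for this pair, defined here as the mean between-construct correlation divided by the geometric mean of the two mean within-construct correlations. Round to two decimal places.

0.20

Mean between = 0.67/6 = 0.1117.
Mean within-Imp = 0.47/1 = 0.4700; mean within-Neu = 1.93/3 = 0.6433.
Geometric mean = √(0.4700 × 0.6433) = 0.5499.
HTMT = 0.1117 / 0.5499 = 0.20.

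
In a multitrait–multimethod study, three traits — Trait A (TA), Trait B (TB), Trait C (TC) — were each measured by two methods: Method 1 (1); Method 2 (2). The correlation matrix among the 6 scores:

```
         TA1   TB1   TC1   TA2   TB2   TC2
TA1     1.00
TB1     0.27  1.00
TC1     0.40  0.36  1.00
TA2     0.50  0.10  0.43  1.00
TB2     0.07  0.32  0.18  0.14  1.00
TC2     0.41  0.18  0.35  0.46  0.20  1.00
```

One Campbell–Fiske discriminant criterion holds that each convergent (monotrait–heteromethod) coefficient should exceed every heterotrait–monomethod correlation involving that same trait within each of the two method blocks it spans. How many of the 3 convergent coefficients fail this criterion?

Convergent coefficients and their comparison sets:
TA (methods 1·2): 0.50 vs {0.27, 0.14, 0.40, 0.46} → pass.
TB (methods 1·2): 0.32 vs {0.27, 0.14, 0.36, 0.20} → fail.
TC (methods 1·2): 0.35 vs {0.40, 0.46, 0.36, 0.20} → fail.
2 of 3 fail.

2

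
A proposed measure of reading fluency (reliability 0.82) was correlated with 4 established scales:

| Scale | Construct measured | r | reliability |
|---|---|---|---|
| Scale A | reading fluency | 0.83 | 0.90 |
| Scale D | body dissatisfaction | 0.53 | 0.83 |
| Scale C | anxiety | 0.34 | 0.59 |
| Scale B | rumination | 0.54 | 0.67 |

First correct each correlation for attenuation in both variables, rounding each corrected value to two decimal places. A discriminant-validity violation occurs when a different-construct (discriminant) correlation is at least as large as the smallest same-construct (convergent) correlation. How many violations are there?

Disattenuated r (r / √(r_scale · r_new)):
  Scale A (conv): 0.83 / √(0.90·0.82) = 0.97
  Scale D (disc): 0.53 / √(0.83·0.82) = 0.64
  Scale C (disc): 0.34 / √(0.59·0.82) = 0.49
  Scale B (disc): 0.54 / √(0.67·0.82) = 0.73
Smallest convergent = 0.97. Discriminant values: 0.64, 0.49, 0.73; count ≥ 0.97 → 0.

0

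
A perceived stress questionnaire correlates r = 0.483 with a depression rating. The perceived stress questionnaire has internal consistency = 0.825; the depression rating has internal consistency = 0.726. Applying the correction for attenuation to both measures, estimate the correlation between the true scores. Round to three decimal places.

r_true = r_obs / √(r_xx · r_yy) = 0.483 / √(0.825 × 0.726) = 0.483 / √0.598950 = 0.483 / 0.7739 ≈ 0.624.

0.624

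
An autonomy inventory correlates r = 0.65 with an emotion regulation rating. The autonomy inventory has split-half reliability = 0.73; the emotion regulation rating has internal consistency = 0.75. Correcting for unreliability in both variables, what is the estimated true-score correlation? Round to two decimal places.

0.88

r_true = r_obs / √(r_xx · r_yy) = 0.65 / √(0.73 × 0.75) = 0.65 / √0.5475 = 0.65 / 0.7399 ≈ 0.88.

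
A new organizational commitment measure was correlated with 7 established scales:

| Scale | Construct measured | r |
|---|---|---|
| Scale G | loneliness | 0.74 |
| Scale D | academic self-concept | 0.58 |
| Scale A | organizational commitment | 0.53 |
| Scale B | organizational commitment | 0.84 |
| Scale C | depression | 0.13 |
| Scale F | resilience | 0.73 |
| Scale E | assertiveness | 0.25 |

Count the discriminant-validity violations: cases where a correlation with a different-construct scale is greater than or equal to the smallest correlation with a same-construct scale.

Convergent (same construct = organizational commitment): Scale A, Scale B.
Smallest convergent = 0.53. Discriminant values: 0.74, 0.58, 0.13, 0.73, 0.25; count ≥ 0.53 → 3.

3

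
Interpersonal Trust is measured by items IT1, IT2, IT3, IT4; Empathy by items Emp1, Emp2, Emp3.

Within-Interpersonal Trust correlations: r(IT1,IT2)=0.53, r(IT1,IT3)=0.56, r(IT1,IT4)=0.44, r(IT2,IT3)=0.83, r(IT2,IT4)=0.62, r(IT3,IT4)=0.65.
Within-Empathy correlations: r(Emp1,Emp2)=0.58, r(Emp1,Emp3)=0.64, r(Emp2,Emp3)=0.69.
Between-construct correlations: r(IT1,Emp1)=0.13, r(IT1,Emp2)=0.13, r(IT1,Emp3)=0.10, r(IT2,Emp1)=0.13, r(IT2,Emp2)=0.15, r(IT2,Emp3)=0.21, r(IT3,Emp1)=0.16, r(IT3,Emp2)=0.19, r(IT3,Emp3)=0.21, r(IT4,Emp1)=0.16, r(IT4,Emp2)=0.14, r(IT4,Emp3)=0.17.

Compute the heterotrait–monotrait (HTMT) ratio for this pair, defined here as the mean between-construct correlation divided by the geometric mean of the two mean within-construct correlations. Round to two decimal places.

0.25

Mean between = 1.88/12 = 0.1567.
Mean within-IT = 3.63/6 = 0.6050; mean within-Emp = 1.91/3 = 0.6367.
Geometric mean = √(0.6050 × 0.6367) = 0.6206.
HTMT = 0.1567 / 0.6206 = 0.25.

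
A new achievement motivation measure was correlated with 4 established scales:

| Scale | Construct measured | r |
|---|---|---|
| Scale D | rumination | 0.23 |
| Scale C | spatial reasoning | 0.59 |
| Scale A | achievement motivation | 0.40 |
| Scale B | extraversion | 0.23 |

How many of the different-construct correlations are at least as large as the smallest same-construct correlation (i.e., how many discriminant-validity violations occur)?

1

Convergent (same construct = achievement motivation): Scale A.
Smallest convergent = 0.40. Discriminant values: 0.23, 0.59, 0.23; count ≥ 0.40 → 1.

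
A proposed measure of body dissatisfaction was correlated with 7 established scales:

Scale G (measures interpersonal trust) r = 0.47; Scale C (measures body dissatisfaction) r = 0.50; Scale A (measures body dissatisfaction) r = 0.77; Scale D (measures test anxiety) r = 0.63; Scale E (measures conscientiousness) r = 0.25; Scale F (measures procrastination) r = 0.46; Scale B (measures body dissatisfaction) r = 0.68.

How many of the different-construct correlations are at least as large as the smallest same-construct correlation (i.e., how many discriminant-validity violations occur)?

1

Convergent (same construct = body dissatisfaction): Scale C, Scale A, Scale B.
Smallest convergent = 0.50. Discriminant values: 0.47, 0.63, 0.25, 0.46; count ≥ 0.50 → 1.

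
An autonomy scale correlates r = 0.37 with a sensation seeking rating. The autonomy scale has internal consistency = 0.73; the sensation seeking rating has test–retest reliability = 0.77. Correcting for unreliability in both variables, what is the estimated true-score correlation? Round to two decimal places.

0.49

r_true = r_obs / √(r_xx · r_yy) = 0.37 / √(0.73 × 0.77) = 0.37 / √0.5621 = 0.37 / 0.7497 ≈ 0.49.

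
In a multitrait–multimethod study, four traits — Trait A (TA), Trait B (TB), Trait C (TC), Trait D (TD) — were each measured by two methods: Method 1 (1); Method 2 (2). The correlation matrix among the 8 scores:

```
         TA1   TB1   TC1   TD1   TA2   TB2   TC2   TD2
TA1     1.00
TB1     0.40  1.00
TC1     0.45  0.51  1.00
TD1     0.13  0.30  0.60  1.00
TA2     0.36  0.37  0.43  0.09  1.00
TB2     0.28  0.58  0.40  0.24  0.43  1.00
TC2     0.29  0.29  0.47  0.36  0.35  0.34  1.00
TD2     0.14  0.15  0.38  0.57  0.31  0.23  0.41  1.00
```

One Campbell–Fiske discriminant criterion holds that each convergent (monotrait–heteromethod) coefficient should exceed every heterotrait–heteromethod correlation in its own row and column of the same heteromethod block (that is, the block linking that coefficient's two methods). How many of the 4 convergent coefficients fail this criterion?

1

Convergent coefficients and their comparison sets:
TA (methods 1·2): 0.36 vs {0.28, 0.37, 0.29, 0.43, 0.14, 0.09} → fail.
TB (methods 1·2): 0.58 vs {0.37, 0.28, 0.29, 0.40, 0.15, 0.24} → pass.
TC (methods 1·2): 0.47 vs {0.43, 0.29, 0.40, 0.29, 0.38, 0.36} → pass.
TD (methods 1·2): 0.57 vs {0.09, 0.14, 0.24, 0.15, 0.36, 0.38} → pass.
1 of 4 fail.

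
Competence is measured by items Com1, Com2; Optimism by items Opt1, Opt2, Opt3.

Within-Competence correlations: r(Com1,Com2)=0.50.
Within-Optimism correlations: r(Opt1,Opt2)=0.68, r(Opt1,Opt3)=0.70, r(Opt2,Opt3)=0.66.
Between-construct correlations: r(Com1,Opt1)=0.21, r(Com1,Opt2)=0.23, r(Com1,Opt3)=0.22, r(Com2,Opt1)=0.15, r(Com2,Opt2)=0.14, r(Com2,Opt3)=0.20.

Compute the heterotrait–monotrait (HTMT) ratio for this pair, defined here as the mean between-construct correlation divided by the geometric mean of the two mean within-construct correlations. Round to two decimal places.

Between-construct mean = 1.15/6 = 0.1917.
Mean within-Com = 0.50/1 = 0.5000; mean within-Opt = 2.04/3 = 0.6800.
Geometric mean = √(0.5000 × 0.6800) = 0.5831.
HTMT = 0.1917 / 0.5831 = 0.33.

0.33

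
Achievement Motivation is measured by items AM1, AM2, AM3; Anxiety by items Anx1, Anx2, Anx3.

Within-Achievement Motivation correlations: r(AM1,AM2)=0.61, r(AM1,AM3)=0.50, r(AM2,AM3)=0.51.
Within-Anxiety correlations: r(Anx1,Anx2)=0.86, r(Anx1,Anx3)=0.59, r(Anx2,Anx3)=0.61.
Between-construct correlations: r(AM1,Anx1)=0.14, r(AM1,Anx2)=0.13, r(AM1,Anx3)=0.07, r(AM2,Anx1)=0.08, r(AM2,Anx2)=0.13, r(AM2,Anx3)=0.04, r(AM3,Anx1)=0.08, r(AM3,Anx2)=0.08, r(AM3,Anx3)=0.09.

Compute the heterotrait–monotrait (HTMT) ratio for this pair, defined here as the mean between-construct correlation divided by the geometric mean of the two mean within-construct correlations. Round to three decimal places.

Between-construct mean = 0.84/9 = 0.0933.
Mean within-AM = 1.62/3 = 0.5400; mean within-Anx = 2.06/3 = 0.6867.
Geometric mean = √(0.5400 × 0.6867) = 0.6089.
HTMT = 0.0933 / 0.6089 = 0.153.

0.153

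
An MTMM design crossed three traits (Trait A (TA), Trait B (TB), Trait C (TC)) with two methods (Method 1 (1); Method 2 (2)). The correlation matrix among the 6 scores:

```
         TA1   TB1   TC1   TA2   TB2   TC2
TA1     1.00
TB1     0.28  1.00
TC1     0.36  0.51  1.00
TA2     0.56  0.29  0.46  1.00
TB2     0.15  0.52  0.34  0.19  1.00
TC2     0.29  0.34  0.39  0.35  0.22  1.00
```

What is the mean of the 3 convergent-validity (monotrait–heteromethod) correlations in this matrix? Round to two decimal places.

0.49

Convergent values: 0.56, 0.52, 0.39; mean = 1.47/3 = 0.49.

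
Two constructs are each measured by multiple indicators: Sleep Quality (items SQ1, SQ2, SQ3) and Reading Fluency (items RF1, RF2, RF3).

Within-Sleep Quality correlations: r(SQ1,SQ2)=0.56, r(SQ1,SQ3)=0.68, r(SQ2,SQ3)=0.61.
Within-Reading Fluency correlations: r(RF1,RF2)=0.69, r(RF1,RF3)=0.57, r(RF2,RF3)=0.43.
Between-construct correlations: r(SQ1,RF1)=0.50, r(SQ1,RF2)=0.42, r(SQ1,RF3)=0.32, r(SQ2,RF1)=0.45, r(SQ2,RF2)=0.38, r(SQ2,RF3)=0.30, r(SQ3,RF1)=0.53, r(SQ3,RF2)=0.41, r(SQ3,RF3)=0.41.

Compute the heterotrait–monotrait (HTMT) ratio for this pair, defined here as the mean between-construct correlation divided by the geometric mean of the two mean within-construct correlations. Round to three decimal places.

0.701

Between-construct mean = 3.72/9 = 0.4133.
Mean within-SQ = 1.85/3 = 0.6167; mean within-RF = 1.69/3 = 0.5633.
Geometric mean = √(0.6167 × 0.5633) = 0.5894.
HTMT = 0.4133 / 0.5894 = 0.701.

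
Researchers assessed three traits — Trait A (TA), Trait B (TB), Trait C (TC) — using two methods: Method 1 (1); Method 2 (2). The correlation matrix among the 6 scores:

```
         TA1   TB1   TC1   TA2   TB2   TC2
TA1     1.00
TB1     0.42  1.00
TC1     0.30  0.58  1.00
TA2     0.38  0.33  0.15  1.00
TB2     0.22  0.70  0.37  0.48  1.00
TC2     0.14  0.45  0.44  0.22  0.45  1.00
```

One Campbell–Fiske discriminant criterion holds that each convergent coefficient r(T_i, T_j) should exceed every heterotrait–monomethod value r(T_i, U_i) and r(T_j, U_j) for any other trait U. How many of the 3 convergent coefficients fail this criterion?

Each convergent coefficient versus the relevant comparison correlations:
TA (methods 1·2): 0.38 vs {0.42, 0.48, 0.30, 0.22} → fail.
TB (methods 1·2): 0.70 vs {0.42, 0.48, 0.58, 0.45} → pass.
TC (methods 1·2): 0.44 vs {0.30, 0.22, 0.58, 0.45} → fail.
2 of 3 fail.

2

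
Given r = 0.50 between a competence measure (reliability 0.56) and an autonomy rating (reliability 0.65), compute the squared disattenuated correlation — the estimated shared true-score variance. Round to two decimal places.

0.69

Disattenuated r = 0.50 / √(0.56 × 0.65) = 0.50 / 0.6033 = 0.8288.
Shared true-score variance = 0.8288² = 0.6869 ≈ 0.69.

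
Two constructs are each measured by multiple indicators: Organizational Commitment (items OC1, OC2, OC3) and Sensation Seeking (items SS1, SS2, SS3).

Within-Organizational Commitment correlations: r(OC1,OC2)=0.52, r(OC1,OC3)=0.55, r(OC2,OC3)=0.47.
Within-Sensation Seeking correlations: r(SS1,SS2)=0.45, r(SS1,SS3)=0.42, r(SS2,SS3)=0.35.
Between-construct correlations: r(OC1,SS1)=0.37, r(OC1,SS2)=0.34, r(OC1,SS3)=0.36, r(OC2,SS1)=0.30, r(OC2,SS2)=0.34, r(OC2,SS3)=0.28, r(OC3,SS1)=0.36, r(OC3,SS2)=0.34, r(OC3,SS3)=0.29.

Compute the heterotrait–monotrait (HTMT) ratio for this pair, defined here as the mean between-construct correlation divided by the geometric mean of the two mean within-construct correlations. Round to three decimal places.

0.725

Mean heterotrait r = 2.98/9 = 0.3311.
Mean within-OC = 1.54/3 = 0.5133; mean within-SS = 1.22/3 = 0.4067.
Geometric mean = √(0.5133 × 0.4067) = 0.4569.
HTMT = 0.3311 / 0.4569 = 0.725.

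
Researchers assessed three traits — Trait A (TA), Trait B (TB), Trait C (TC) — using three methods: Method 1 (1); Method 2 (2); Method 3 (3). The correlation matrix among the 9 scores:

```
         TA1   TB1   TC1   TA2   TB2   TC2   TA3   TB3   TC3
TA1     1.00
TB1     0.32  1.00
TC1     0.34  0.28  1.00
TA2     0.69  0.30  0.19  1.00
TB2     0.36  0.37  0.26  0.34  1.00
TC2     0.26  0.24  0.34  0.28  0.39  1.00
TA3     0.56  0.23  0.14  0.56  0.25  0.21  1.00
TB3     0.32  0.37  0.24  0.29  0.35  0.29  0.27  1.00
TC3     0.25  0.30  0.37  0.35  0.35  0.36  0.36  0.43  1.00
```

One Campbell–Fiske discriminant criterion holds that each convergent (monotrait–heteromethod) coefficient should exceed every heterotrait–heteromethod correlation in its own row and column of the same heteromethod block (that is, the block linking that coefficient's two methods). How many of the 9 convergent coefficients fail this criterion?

Convergent coefficients and their comparison sets:
TA (methods 1·2): 0.69 vs {0.36, 0.30, 0.26, 0.19} → pass.
TA (methods 1·3): 0.56 vs {0.32, 0.23, 0.25, 0.14} → pass.
TA (methods 2·3): 0.56 vs {0.29, 0.25, 0.35, 0.21} → pass.
TB (methods 1·2): 0.37 vs {0.30, 0.36, 0.24, 0.26} → pass.
TB (methods 1·3): 0.37 vs {0.23, 0.32, 0.30, 0.24} → pass.
TB (methods 2·3): 0.35 vs {0.25, 0.29, 0.35, 0.29} → fail.
TC (methods 1·2): 0.34 vs {0.19, 0.26, 0.26, 0.24} → pass.
TC (methods 1·3): 0.37 vs {0.14, 0.25, 0.24, 0.30} → pass.
TC (methods 2·3): 0.36 vs {0.21, 0.35, 0.29, 0.35} → pass.
1 of 9 fail.

1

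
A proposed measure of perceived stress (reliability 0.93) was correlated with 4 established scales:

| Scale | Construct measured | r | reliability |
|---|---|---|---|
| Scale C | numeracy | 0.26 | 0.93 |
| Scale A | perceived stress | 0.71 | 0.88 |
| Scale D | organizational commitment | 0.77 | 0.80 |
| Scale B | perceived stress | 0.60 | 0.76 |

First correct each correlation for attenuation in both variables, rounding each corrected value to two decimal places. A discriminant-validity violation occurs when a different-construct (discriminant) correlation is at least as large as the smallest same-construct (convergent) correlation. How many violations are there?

Disattenuated r (r / √(r_scale · r_new)):
  Scale C (disc): 0.26 / √(0.93·0.93) = 0.28
  Scale A (conv): 0.71 / √(0.88·0.93) = 0.78
  Scale D (disc): 0.77 / √(0.80·0.93) = 0.89
  Scale B (conv): 0.60 / √(0.76·0.93) = 0.71
Smallest convergent = 0.71. Discriminant values: 0.28, 0.89; count ≥ 0.71 → 1.

1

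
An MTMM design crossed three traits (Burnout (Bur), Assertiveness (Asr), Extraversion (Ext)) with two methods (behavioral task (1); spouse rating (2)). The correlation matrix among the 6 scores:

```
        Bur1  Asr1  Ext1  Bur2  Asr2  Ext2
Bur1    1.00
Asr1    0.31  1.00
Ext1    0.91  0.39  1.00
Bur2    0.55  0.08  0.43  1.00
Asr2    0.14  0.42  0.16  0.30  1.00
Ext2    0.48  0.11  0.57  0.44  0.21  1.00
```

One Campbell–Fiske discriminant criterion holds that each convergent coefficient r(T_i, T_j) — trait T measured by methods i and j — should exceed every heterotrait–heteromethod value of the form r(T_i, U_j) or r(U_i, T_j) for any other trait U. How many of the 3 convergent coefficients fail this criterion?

0

Each convergent coefficient versus the relevant comparison correlations:
Bur (methods 1·2): 0.55 vs {0.14, 0.08, 0.48, 0.43} → pass.
Asr (methods 1·2): 0.42 vs {0.08, 0.14, 0.11, 0.16} → pass.
Ext (methods 1·2): 0.57 vs {0.43, 0.48, 0.16, 0.11} → pass.
0 of 3 fail.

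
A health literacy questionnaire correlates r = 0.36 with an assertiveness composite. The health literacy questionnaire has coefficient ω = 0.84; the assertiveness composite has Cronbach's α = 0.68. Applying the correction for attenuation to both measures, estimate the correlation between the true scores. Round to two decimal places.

r_true = r_obs / √(r_xx · r_yy) = 0.36 / √(0.84 × 0.68) = 0.36 / √0.5712 = 0.36 / 0.7558 ≈ 0.48.

0.48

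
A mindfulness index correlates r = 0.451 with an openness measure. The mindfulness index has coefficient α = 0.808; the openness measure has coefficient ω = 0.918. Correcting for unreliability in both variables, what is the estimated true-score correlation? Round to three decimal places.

0.524

r_true = r_obs / √(r_xx · r_yy) = 0.451 / √(0.808 × 0.918) = 0.451 / √0.741744 = 0.451 / 0.8612 ≈ 0.524.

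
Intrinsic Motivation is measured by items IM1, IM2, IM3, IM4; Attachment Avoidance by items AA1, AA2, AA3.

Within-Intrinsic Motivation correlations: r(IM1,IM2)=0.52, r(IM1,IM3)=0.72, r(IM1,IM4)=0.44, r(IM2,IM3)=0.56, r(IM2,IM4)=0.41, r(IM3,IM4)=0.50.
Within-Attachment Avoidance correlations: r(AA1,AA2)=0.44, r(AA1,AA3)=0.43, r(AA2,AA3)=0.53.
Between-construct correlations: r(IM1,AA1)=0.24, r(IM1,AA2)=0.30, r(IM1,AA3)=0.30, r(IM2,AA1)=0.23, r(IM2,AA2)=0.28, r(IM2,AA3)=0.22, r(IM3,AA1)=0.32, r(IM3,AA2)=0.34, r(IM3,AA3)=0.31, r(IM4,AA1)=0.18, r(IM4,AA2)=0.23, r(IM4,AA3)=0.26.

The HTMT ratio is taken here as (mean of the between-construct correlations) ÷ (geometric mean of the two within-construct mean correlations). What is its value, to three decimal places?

0.540

Mean between = 3.21/12 = 0.2675.
Mean within-IM = 3.15/6 = 0.5250; mean within-AA = 1.40/3 = 0.4667.
Geometric mean = √(0.5250 × 0.4667) = 0.4950.
HTMT = 0.2675 / 0.4950 = 0.540.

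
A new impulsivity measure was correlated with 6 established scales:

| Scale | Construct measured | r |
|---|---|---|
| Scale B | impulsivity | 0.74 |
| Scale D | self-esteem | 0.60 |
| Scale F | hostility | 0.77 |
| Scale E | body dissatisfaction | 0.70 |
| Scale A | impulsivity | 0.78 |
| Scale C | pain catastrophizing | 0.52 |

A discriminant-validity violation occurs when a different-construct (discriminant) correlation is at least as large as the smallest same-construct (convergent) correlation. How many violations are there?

Convergent (same construct = impulsivity): Scale B, Scale A.
Smallest convergent = 0.74. Discriminant values: 0.60, 0.77, 0.70, 0.52; count ≥ 0.74 → 1.

1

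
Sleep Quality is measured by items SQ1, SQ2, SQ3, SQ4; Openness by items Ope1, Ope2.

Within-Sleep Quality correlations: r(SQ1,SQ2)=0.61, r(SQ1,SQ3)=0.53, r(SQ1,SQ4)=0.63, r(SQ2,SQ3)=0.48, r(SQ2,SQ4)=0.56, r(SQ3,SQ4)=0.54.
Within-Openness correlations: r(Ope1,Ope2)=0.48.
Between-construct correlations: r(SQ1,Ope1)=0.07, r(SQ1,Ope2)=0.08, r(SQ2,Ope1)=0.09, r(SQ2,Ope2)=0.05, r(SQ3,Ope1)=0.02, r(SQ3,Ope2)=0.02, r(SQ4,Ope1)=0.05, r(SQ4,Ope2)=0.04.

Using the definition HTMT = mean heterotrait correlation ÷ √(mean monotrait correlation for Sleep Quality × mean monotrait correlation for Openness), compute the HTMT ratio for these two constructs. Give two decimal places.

0.10

Mean heterotrait r = 0.42/8 = 0.0525.
Mean within-SQ = 3.35/6 = 0.5583; mean within-Ope = 0.48/1 = 0.4800.
Geometric mean = √(0.5583 × 0.4800) = 0.5177.
HTMT = 0.0525 / 0.5177 = 0.10.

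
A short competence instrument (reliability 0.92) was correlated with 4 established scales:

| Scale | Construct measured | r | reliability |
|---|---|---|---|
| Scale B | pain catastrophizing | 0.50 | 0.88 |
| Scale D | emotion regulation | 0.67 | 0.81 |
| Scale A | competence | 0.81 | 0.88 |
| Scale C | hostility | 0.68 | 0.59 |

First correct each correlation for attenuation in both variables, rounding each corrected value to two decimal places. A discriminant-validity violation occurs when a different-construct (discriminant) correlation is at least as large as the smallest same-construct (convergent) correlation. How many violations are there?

Disattenuated r (r / √(r_scale · r_new)):
  Scale B (disc): 0.50 / √(0.88·0.92) = 0.56
  Scale D (disc): 0.67 / √(0.81·0.92) = 0.78
  Scale A (conv): 0.81 / √(0.88·0.92) = 0.90
  Scale C (disc): 0.68 / √(0.59·0.92) = 0.92
Smallest convergent = 0.90. Discriminant values: 0.56, 0.78, 0.92; count ≥ 0.90 → 1.

1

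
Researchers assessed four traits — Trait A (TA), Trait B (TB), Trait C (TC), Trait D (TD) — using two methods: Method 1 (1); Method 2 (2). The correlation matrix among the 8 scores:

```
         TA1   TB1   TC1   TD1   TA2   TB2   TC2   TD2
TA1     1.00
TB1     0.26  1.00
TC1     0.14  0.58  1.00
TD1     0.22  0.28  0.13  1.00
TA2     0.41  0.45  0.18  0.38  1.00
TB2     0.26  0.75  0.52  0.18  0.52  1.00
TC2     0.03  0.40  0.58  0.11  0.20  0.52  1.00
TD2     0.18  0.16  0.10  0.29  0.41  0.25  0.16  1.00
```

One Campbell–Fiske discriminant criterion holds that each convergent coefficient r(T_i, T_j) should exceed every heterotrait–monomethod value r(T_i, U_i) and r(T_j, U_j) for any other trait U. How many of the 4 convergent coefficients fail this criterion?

Convergent coefficients and their comparison sets:
TA (methods 1·2): 0.41 vs {0.26, 0.52, 0.14, 0.20, 0.22, 0.41} → fail.
TB (methods 1·2): 0.75 vs {0.26, 0.52, 0.58, 0.52, 0.28, 0.25} → pass.
TC (methods 1·2): 0.58 vs {0.14, 0.20, 0.58, 0.52, 0.13, 0.16} → fail.
TD (methods 1·2): 0.29 vs {0.22, 0.41, 0.28, 0.25, 0.13, 0.16} → fail.
3 of 4 fail.

3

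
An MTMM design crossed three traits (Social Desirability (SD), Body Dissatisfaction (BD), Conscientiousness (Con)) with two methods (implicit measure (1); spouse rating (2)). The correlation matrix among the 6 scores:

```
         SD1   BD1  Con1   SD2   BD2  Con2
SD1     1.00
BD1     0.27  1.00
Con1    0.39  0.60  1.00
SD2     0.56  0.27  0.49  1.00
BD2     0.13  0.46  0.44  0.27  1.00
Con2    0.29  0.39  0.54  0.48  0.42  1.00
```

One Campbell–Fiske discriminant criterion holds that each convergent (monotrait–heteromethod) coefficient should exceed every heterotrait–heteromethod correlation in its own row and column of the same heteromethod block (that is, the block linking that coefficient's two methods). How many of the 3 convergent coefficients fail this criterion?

0

Convergent coefficients and their comparison sets:
SD (methods 1·2): 0.56 vs {0.13, 0.27, 0.29, 0.49} → pass.
BD (methods 1·2): 0.46 vs {0.27, 0.13, 0.39, 0.44} → pass.
Con (methods 1·2): 0.54 vs {0.49, 0.29, 0.44, 0.39} → pass.
0 of 3 fail.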